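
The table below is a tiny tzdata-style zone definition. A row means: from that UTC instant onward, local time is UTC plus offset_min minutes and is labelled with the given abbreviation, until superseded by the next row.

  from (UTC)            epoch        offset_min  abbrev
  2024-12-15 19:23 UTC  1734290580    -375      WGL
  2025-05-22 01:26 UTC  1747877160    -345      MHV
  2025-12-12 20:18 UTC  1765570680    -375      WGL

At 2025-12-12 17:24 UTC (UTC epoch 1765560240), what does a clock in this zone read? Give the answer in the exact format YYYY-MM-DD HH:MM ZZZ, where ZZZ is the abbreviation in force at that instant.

Query: 2025-12-12 17:24 UTC
Rule 2/3 (MHV, -05:45): 2025-05-22 01:26 UTC ≤ query < 2025-12-12 20:18 UTC
17·60 + 24 - 345 = 699 min
699 = 0·1440 + 699; 699 = 11·60 + 39 → 11:39, same day
→ 2025-12-12 11:39 MHV

2025-12-12 11:39 MHV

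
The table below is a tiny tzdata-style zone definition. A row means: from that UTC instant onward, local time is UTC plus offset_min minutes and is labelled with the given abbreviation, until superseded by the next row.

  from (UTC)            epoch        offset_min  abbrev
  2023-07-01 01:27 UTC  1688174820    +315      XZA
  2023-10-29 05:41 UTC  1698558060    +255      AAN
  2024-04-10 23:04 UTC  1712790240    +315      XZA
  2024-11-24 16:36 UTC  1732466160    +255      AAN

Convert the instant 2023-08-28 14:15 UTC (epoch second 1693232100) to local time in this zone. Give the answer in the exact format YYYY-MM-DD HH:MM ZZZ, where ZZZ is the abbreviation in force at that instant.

Query: 2023-08-28 14:15 UTC
Rule 1/4 (XZA, +05:15): 2023-07-01 01:27 UTC ≤ query < 2023-10-29 05:41 UTC
14·60 + 15 + 315 = 1170 min
1170 = 0·1440 + 1170; 1170 = 19·60 + 30 → 19:30, same day
→ 2023-08-28 19:30 XZA

2023-08-28 19:30 XZA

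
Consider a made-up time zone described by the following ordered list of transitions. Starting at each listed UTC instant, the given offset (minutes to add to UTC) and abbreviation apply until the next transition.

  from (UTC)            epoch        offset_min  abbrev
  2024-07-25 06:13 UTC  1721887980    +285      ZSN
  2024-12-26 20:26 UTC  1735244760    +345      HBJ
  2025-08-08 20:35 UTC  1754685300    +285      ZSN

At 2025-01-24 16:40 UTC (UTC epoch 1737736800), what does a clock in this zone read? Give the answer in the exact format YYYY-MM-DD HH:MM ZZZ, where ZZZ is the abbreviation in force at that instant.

Query: 2025-01-24 16:40 UTC
Rule 2/3 (HBJ, +05:45): 2024-12-26 20:26 UTC ≤ query < 2025-08-08 20:35 UTC
16·60 + 40 + 345 = 1345 min
1345 = 0·1440 + 1345; 1345 = 22·60 + 25 → 22:25, same day
→ 2025-01-24 22:25 HBJ

2025-01-24 22:25 HBJ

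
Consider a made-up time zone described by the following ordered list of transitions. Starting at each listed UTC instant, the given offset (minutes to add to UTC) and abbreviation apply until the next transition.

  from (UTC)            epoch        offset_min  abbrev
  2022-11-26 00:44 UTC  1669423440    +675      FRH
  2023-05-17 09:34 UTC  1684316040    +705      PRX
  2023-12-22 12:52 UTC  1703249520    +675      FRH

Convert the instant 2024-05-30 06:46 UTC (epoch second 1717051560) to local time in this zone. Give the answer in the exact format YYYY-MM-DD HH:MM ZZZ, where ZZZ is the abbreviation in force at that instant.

Query: 2024-05-30 06:46 UTC
Rule 3/3 (FRH, +11:15): 2023-12-22 12:52 UTC ≤ query < +∞
6·60 + 46 + 675 = 1081 min
1081 = 0·1440 + 1081; 1081 = 18·60 + 1 → 18:01, same day
→ 2024-05-30 18:01 FRH

2024-05-30 18:01 FRH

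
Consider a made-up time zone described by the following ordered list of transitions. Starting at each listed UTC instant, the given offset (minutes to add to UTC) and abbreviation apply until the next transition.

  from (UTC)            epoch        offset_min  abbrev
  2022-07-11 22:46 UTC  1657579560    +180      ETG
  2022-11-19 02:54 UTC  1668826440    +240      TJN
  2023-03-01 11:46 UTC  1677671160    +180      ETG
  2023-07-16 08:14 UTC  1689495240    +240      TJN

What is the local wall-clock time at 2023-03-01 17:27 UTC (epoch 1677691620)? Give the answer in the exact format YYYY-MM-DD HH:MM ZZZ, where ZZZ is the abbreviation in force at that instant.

2023-03-01 20:27 ETG

Query: 2023-03-01 17:27 UTC
Rule 3/4 (ETG, +03:00): 2023-03-01 11:46 UTC ≤ query < 2023-07-16 08:14 UTC
17·60 + 27 + 180 = 1227 min
1227 = 0·1440 + 1227; 1227 = 20·60 + 27 → 20:27, same day
→ 2023-03-01 20:27 ETG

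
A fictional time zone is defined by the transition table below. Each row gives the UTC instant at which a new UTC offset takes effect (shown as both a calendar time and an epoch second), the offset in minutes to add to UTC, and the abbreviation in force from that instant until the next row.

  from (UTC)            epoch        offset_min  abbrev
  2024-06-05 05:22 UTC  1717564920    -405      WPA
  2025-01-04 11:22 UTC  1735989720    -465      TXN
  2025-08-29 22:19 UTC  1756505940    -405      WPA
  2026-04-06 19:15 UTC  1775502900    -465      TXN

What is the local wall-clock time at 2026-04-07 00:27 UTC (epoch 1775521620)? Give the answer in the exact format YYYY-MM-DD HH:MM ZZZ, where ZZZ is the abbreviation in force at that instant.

2026-04-06 16:42 TXN

Query: 2026-04-07 00:27 UTC
Rule 4/4 (TXN, -07:45): 2026-04-06 19:15 UTC ≤ query < +∞
0·60 + 27 - 465 = -438 min
-438 = -1·1440 + 1002; 1002 = 16·60 + 42 → 16:42, 2026-04-07 - 1 day = 2026-04-06
→ 2026-04-06 16:42 TXN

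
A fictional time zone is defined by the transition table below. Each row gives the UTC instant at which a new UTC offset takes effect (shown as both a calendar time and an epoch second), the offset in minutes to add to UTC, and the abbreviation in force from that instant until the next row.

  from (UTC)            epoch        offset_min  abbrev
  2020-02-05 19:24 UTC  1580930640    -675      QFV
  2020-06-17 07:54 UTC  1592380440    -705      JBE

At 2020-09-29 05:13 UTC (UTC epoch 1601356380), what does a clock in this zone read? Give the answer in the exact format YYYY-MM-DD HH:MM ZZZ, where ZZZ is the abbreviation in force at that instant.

2020-09-28 17:28 JBE

Query: 2020-09-29 05:13 UTC
Rule 2/2 (JBE, -11:45): 2020-06-17 07:54 UTC ≤ query < +∞
5·60 + 13 - 705 = -392 min
-392 = -1·1440 + 1048; 1048 = 17·60 + 28 → 17:28, 2020-09-29 - 1 day = 2020-09-28
→ 2020-09-28 17:28 JBE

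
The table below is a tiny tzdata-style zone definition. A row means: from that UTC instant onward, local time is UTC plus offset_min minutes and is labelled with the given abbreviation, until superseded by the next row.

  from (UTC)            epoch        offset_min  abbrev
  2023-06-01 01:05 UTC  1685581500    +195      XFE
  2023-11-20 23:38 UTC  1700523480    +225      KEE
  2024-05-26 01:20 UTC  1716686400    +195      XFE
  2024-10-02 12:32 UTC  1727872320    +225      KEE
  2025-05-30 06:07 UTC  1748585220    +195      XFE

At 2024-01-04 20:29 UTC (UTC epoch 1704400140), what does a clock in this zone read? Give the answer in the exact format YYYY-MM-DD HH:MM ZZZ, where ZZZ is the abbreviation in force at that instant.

2024-01-05 00:14 KEE

Query: 2024-01-04 20:29 UTC
Rule 2/5 (KEE, +03:45): 2023-11-20 23:38 UTC ≤ query < 2024-05-26 01:20 UTC
20·60 + 29 + 225 = 1454 min
1454 = 1·1440 + 14; 14 = 0·60 + 14 → 00:14, 2024-01-04 + 1 day = 2024-01-05
→ 2024-01-05 00:14 KEE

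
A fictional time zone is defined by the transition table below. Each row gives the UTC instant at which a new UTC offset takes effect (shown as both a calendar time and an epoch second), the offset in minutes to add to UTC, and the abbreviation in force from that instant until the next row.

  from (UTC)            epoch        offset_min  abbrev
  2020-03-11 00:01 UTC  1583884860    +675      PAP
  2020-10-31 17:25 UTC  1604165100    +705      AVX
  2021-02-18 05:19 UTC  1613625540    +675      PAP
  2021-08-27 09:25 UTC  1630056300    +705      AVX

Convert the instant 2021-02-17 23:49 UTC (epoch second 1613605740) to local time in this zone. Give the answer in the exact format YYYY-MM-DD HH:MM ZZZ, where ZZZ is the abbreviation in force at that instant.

Query: 2021-02-17 23:49 UTC
Rule 2/4 (AVX, +11:45): 2020-10-31 17:25 UTC ≤ query < 2021-02-18 05:19 UTC
23·60 + 49 + 705 = 2134 min
2134 = 1·1440 + 694; 694 = 11·60 + 34 → 11:34, 2021-02-17 + 1 day = 2021-02-18
→ 2021-02-18 11:34 AVX

2021-02-18 11:34 AVX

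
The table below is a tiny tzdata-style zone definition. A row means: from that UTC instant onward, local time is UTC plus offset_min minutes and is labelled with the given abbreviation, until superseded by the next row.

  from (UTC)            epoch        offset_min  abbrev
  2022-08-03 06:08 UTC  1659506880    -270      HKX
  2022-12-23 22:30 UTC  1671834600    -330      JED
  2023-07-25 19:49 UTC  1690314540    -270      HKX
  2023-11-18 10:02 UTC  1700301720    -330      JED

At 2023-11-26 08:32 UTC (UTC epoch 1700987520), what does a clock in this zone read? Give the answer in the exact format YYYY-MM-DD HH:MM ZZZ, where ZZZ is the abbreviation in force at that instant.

2023-11-26 03:02 JED

Query: 2023-11-26 08:32 UTC
Rule 4/4 (JED, -05:30): 2023-11-18 10:02 UTC ≤ query < +∞
8·60 + 32 - 330 = 182 min
182 = 0·1440 + 182; 182 = 3·60 + 2 → 03:02, same day
→ 2023-11-26 03:02 JED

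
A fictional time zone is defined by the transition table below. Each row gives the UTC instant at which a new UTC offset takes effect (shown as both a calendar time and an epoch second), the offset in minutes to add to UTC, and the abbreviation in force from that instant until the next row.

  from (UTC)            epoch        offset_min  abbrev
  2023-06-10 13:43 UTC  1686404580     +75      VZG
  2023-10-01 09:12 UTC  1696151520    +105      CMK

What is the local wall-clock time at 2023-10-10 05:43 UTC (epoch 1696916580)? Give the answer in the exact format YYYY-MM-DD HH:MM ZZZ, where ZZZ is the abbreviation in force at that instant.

Query: 2023-10-10 05:43 UTC
Rule 2/2 (CMK, +01:45): 2023-10-01 09:12 UTC ≤ query < +∞
5·60 + 43 + 105 = 448 min
448 = 0·1440 + 448; 448 = 7·60 + 28 → 07:28, same day
→ 2023-10-10 07:28 CMK

2023-10-10 07:28 CMK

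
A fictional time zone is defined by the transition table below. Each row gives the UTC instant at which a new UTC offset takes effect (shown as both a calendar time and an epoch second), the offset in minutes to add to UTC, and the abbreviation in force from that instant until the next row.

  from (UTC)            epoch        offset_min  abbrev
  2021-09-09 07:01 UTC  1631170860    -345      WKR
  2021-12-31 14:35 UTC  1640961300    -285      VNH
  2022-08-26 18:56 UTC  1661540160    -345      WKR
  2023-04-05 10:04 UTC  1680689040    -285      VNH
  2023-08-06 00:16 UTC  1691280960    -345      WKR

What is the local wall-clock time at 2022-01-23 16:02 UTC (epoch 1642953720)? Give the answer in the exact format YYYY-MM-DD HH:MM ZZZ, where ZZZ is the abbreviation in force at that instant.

2022-01-23 11:17 VNH

Query: 2022-01-23 16:02 UTC
Rule 2/5 (VNH, -04:45): 2021-12-31 14:35 UTC ≤ query < 2022-08-26 18:56 UTC
16·60 + 2 - 285 = 677 min
677 = 0·1440 + 677; 677 = 11·60 + 17 → 11:17, same day
→ 2022-01-23 11:17 VNH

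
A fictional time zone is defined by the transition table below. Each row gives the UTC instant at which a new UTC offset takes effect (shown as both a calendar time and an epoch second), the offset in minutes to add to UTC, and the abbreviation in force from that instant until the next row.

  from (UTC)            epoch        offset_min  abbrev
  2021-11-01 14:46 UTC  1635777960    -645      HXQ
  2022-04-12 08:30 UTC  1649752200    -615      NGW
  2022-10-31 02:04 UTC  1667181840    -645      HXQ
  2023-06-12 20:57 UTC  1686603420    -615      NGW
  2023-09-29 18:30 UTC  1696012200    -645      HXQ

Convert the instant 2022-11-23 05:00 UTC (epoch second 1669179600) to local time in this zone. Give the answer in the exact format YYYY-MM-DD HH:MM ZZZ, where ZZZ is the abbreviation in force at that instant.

Query: 2022-11-23 05:00 UTC
Rule 3/5 (HXQ, -10:45): 2022-10-31 02:04 UTC ≤ query < 2023-06-12 20:57 UTC
5·60 + 0 - 645 = -345 min
-345 = -1·1440 + 1095; 1095 = 18·60 + 15 → 18:15, 2022-11-23 - 1 day = 2022-11-22
→ 2022-11-22 18:15 HXQ

2022-11-22 18:15 HXQ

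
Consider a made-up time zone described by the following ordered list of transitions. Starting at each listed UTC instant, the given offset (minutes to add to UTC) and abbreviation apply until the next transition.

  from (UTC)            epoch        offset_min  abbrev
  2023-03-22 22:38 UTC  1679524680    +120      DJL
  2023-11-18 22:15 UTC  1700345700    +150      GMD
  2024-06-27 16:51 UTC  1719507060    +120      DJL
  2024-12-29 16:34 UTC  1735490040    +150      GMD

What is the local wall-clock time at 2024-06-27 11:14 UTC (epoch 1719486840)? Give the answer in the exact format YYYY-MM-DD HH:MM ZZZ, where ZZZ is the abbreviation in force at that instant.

2024-06-27 13:44 GMD

Query: 2024-06-27 11:14 UTC
Rule 2/4 (GMD, +02:30): 2023-11-18 22:15 UTC ≤ query < 2024-06-27 16:51 UTC
11·60 + 14 + 150 = 824 min
824 = 0·1440 + 824; 824 = 13·60 + 44 → 13:44, same day
→ 2024-06-27 13:44 GMD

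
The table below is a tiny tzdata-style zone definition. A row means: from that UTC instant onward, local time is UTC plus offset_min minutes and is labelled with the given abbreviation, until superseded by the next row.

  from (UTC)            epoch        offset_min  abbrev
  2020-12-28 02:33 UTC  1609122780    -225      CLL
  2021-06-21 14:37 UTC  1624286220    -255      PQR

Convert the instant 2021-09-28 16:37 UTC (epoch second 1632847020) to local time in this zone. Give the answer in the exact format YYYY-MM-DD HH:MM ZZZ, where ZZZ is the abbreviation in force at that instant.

Query: 2021-09-28 16:37 UTC
Rule 2/2 (PQR, -04:15): 2021-06-21 14:37 UTC ≤ query < +∞
16·60 + 37 - 255 = 742 min
742 = 0·1440 + 742; 742 = 12·60 + 22 → 12:22, same day
→ 2021-09-28 12:22 PQR

2021-09-28 12:22 PQR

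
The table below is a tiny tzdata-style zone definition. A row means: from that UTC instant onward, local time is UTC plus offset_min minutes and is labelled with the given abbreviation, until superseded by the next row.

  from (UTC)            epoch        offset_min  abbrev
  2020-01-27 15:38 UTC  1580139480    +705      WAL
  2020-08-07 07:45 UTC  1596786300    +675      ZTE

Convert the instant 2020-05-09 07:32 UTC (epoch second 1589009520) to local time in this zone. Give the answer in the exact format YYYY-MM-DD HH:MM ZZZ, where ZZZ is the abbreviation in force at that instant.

Query: 2020-05-09 07:32 UTC
Rule 1/2 (WAL, +11:45): 2020-01-27 15:38 UTC ≤ query < 2020-08-07 07:45 UTC
7·60 + 32 + 705 = 1157 min
1157 = 0·1440 + 1157; 1157 = 19·60 + 17 → 19:17, same day
→ 2020-05-09 19:17 WAL

2020-05-09 19:17 WAL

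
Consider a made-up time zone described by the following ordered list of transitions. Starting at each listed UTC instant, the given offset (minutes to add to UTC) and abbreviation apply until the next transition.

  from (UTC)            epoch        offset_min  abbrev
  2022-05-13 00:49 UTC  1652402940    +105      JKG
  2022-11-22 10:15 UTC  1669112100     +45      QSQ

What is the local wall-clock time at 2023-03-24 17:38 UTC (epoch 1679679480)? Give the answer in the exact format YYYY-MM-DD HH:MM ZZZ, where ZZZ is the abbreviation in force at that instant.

Query: 2023-03-24 17:38 UTC
Rule 2/2 (QSQ, +00:45): 2022-11-22 10:15 UTC ≤ query < +∞
17·60 + 38 + 45 = 1103 min
1103 = 0·1440 + 1103; 1103 = 18·60 + 23 → 18:23, same day
→ 2023-03-24 18:23 QSQ

2023-03-24 18:23 QSQ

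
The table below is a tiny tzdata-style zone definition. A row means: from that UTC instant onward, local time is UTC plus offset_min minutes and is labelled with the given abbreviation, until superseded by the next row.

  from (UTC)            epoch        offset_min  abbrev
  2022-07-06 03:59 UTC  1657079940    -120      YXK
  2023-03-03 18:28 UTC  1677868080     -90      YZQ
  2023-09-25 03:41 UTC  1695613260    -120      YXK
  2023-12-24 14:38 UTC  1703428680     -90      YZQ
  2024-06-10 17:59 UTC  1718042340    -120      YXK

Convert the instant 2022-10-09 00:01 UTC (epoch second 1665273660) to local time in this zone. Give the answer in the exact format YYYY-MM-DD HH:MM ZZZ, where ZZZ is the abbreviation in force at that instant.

Query: 2022-10-09 00:01 UTC
Rule 1/5 (YXK, -02:00): 2022-07-06 03:59 UTC ≤ query < 2023-03-03 18:28 UTC
0·60 + 1 - 120 = -119 min
-119 = -1·1440 + 1321; 1321 = 22·60 + 1 → 22:01, 2022-10-09 - 1 day = 2022-10-08
→ 2022-10-08 22:01 YXK

2022-10-08 22:01 YXK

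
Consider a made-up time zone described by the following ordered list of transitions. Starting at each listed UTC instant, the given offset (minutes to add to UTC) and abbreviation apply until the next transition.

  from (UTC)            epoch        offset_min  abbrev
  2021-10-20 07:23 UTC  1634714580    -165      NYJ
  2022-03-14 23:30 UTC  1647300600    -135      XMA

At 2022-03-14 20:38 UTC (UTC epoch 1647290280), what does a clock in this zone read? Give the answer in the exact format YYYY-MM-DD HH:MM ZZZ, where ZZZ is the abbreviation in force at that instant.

Query: 2022-03-14 20:38 UTC
Rule 1/2 (NYJ, -02:45): 2021-10-20 07:23 UTC ≤ query < 2022-03-14 23:30 UTC
20·60 + 38 - 165 = 1073 min
1073 = 0·1440 + 1073; 1073 = 17·60 + 53 → 17:53, same day
→ 2022-03-14 17:53 NYJ

2022-03-14 17:53 NYJ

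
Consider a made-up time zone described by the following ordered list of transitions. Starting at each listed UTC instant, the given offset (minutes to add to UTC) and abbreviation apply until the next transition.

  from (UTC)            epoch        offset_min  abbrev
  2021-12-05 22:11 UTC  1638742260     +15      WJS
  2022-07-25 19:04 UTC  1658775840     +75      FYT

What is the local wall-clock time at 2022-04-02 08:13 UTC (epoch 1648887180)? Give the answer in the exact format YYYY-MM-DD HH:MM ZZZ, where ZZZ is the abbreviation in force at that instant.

2022-04-02 08:28 WJS

Query: 2022-04-02 08:13 UTC
Rule 1/2 (WJS, +00:15): 2021-12-05 22:11 UTC ≤ query < 2022-07-25 19:04 UTC
8·60 + 13 + 15 = 508 min
508 = 0·1440 + 508; 508 = 8·60 + 28 → 08:28, same day
→ 2022-04-02 08:28 WJS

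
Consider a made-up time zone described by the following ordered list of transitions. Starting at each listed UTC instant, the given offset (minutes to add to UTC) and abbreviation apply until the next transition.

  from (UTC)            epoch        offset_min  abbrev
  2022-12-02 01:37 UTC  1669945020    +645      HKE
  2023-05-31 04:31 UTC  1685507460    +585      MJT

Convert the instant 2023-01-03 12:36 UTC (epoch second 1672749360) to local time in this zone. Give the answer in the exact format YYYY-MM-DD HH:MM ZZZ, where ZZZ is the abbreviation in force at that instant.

Query: 2023-01-03 12:36 UTC
Rule 1/2 (HKE, +10:45): 2022-12-02 01:37 UTC ≤ query < 2023-05-31 04:31 UTC
12·60 + 36 + 645 = 1401 min
1401 = 0·1440 + 1401; 1401 = 23·60 + 21 → 23:21, same day
→ 2023-01-03 23:21 HKE

2023-01-03 23:21 HKE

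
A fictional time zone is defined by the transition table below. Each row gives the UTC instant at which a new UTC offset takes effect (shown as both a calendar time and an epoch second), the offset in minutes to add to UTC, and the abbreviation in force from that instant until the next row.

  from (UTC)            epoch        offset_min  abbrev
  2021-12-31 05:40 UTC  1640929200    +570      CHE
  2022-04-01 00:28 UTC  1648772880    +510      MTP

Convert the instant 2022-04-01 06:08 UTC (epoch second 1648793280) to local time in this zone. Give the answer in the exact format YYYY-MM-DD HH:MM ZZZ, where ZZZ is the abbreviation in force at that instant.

Query: 2022-04-01 06:08 UTC
Rule 2/2 (MTP, +08:30): 2022-04-01 00:28 UTC ≤ query < +∞
6·60 + 8 + 510 = 878 min
878 = 0·1440 + 878; 878 = 14·60 + 38 → 14:38, same day
→ 2022-04-01 14:38 MTP

2022-04-01 14:38 MTP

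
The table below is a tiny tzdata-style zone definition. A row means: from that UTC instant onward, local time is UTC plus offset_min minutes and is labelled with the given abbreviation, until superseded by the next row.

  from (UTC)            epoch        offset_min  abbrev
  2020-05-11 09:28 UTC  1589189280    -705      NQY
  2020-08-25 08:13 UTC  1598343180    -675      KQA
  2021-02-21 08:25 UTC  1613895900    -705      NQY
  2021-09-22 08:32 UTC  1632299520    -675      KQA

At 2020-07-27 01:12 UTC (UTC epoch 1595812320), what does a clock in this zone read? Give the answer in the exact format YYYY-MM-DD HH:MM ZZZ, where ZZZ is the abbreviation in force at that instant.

2020-07-26 13:27 NQY

Query: 2020-07-27 01:12 UTC
Rule 1/4 (NQY, -11:45): 2020-05-11 09:28 UTC ≤ query < 2020-08-25 08:13 UTC
1·60 + 12 - 705 = -633 min
-633 = -1·1440 + 807; 807 = 13·60 + 27 → 13:27, 2020-07-27 - 1 day = 2020-07-26
→ 2020-07-26 13:27 NQY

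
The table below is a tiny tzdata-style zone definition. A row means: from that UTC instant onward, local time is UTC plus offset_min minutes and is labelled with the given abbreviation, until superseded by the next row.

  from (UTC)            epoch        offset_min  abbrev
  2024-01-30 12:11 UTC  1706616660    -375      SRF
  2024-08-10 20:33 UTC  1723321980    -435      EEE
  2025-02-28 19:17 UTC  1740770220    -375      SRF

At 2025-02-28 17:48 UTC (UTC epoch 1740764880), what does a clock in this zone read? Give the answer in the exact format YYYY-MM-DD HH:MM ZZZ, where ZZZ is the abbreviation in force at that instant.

Query: 2025-02-28 17:48 UTC
Rule 2/3 (EEE, -07:15): 2024-08-10 20:33 UTC ≤ query < 2025-02-28 19:17 UTC
17·60 + 48 - 435 = 633 min
633 = 0·1440 + 633; 633 = 10·60 + 33 → 10:33, same day
→ 2025-02-28 10:33 EEE

2025-02-28 10:33 EEE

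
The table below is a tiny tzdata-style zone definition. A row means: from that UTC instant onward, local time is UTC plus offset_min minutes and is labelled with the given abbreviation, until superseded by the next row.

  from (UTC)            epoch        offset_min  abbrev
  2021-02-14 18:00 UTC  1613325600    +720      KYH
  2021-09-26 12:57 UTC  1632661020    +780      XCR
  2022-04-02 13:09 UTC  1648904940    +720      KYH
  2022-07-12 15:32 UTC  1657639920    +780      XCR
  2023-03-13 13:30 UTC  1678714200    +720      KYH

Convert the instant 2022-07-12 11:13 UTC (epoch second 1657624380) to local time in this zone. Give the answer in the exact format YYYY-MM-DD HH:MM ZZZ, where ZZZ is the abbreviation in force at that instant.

2022-07-12 23:13 KYH

Query: 2022-07-12 11:13 UTC
Rule 3/5 (KYH, +12:00): 2022-04-02 13:09 UTC ≤ query < 2022-07-12 15:32 UTC
11·60 + 13 + 720 = 1393 min
1393 = 0·1440 + 1393; 1393 = 23·60 + 13 → 23:13, same day
→ 2022-07-12 23:13 KYH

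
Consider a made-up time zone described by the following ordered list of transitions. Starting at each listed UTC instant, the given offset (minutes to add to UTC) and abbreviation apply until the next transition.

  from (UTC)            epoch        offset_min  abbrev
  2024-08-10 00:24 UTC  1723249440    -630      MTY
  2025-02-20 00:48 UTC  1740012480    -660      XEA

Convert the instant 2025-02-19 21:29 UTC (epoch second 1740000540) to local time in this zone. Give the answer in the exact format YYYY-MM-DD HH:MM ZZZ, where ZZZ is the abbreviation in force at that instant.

Query: 2025-02-19 21:29 UTC
Rule 1/2 (MTY, -10:30): 2024-08-10 00:24 UTC ≤ query < 2025-02-20 00:48 UTC
21·60 + 29 - 630 = 659 min
659 = 0·1440 + 659; 659 = 10·60 + 59 → 10:59, same day
→ 2025-02-19 10:59 MTY

2025-02-19 10:59 MTY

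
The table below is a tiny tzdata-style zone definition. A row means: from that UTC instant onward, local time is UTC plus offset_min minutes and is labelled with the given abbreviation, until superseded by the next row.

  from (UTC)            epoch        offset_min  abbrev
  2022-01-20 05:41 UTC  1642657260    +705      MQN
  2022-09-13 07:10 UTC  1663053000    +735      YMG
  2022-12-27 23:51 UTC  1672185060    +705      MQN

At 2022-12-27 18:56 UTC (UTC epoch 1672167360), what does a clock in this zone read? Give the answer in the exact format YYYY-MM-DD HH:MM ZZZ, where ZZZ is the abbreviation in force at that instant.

Query: 2022-12-27 18:56 UTC
Rule 2/3 (YMG, +12:15): 2022-09-13 07:10 UTC ≤ query < 2022-12-27 23:51 UTC
18·60 + 56 + 735 = 1871 min
1871 = 1·1440 + 431; 431 = 7·60 + 11 → 07:11, 2022-12-27 + 1 day = 2022-12-28
→ 2022-12-28 07:11 YMG

2022-12-28 07:11 YMG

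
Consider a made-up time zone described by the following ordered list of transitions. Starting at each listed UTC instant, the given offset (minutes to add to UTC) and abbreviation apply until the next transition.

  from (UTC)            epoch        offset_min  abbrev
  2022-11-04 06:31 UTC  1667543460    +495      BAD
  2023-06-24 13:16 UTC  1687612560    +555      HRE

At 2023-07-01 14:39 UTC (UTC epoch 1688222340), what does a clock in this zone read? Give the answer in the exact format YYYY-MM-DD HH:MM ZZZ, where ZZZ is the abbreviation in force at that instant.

2023-07-01 23:54 HRE

Query: 2023-07-01 14:39 UTC
Rule 2/2 (HRE, +09:15): 2023-06-24 13:16 UTC ≤ query < +∞
14·60 + 39 + 555 = 1434 min
1434 = 0·1440 + 1434; 1434 = 23·60 + 54 → 23:54, same day
→ 2023-07-01 23:54 HRE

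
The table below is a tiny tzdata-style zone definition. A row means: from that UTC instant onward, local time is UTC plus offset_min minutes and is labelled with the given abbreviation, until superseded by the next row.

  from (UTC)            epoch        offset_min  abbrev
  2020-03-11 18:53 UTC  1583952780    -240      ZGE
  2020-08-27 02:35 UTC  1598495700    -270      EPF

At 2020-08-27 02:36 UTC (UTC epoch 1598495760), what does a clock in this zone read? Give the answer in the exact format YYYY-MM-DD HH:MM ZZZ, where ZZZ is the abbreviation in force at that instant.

2020-08-26 22:06 EPF

Query: 2020-08-27 02:36 UTC
Rule 2/2 (EPF, -04:30): 2020-08-27 02:35 UTC ≤ query < +∞
2·60 + 36 - 270 = -114 min
-114 = -1·1440 + 1326; 1326 = 22·60 + 6 → 22:06, 2020-08-27 - 1 day = 2020-08-26
→ 2020-08-26 22:06 EPF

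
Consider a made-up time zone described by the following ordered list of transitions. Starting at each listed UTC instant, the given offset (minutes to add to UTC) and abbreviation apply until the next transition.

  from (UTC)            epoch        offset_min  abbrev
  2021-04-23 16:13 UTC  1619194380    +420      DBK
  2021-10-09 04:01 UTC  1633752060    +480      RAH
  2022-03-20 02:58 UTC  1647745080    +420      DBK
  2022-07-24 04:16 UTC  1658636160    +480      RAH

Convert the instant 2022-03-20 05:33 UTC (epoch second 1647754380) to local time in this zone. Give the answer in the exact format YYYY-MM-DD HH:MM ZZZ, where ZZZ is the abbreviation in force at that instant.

Query: 2022-03-20 05:33 UTC
Rule 3/4 (DBK, +07:00): 2022-03-20 02:58 UTC ≤ query < 2022-07-24 04:16 UTC
5·60 + 33 + 420 = 753 min
753 = 0·1440 + 753; 753 = 12·60 + 33 → 12:33, same day
→ 2022-03-20 12:33 DBK

2022-03-20 12:33 DBK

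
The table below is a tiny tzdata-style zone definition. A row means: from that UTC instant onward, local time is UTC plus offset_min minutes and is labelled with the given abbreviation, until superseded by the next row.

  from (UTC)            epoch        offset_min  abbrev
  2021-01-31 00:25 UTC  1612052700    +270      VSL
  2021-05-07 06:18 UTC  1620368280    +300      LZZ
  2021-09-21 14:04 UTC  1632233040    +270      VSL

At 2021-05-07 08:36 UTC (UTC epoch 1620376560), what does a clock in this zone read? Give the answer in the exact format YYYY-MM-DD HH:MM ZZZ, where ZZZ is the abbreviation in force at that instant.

Query: 2021-05-07 08:36 UTC
Rule 2/3 (LZZ, +05:00): 2021-05-07 06:18 UTC ≤ query < 2021-09-21 14:04 UTC
8·60 + 36 + 300 = 816 min
816 = 0·1440 + 816; 816 = 13·60 + 36 → 13:36, same day
→ 2021-05-07 13:36 LZZ

2021-05-07 13:36 LZZ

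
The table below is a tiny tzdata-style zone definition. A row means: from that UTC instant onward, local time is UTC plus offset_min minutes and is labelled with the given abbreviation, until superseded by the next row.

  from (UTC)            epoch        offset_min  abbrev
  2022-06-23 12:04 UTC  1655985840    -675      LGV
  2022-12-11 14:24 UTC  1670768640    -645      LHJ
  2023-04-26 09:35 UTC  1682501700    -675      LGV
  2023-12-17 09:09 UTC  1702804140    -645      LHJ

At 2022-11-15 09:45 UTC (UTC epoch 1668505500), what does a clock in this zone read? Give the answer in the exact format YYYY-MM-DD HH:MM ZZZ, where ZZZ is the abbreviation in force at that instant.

Query: 2022-11-15 09:45 UTC
Rule 1/4 (LGV, -11:15): 2022-06-23 12:04 UTC ≤ query < 2022-12-11 14:24 UTC
9·60 + 45 - 675 = -90 min
-90 = -1·1440 + 1350; 1350 = 22·60 + 30 → 22:30, 2022-11-15 - 1 day = 2022-11-14
→ 2022-11-14 22:30 LGV

2022-11-14 22:30 LGV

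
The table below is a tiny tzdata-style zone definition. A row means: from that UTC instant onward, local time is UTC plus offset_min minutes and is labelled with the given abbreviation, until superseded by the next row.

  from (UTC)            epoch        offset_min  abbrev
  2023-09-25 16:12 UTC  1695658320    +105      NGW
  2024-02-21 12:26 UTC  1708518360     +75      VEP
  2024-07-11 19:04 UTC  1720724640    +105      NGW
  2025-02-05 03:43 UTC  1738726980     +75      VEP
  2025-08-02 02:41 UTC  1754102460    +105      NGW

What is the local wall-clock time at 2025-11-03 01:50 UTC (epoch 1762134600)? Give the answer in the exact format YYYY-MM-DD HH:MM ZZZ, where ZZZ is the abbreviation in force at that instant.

Query: 2025-11-03 01:50 UTC
Rule 5/5 (NGW, +01:45): 2025-08-02 02:41 UTC ≤ query < +∞
1·60 + 50 + 105 = 215 min
215 = 0·1440 + 215; 215 = 3·60 + 35 → 03:35, same day
→ 2025-11-03 03:35 NGW

2025-11-03 03:35 NGW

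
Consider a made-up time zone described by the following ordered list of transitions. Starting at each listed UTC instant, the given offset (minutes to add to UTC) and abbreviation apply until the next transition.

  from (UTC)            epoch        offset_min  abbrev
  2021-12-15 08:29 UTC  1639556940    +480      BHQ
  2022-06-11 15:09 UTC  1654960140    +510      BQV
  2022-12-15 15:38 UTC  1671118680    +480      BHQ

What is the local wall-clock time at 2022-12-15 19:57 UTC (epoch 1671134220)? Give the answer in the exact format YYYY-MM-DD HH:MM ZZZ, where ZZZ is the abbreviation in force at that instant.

Query: 2022-12-15 19:57 UTC
Rule 3/3 (BHQ, +08:00): 2022-12-15 15:38 UTC ≤ query < +∞
19·60 + 57 + 480 = 1677 min
1677 = 1·1440 + 237; 237 = 3·60 + 57 → 03:57, 2022-12-15 + 1 day = 2022-12-16
→ 2022-12-16 03:57 BHQ

2022-12-16 03:57 BHQ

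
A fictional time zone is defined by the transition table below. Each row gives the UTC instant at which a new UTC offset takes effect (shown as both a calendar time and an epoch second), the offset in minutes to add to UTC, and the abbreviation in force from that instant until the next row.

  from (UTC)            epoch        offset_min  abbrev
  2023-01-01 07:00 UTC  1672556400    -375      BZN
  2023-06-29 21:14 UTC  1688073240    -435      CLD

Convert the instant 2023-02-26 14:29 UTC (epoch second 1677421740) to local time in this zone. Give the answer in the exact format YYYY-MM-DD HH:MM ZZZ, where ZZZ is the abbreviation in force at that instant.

Query: 2023-02-26 14:29 UTC
Rule 1/2 (BZN, -06:15): 2023-01-01 07:00 UTC ≤ query < 2023-06-29 21:14 UTC
14·60 + 29 - 375 = 494 min
494 = 0·1440 + 494; 494 = 8·60 + 14 → 08:14, same day
→ 2023-02-26 08:14 BZN

2023-02-26 08:14 BZN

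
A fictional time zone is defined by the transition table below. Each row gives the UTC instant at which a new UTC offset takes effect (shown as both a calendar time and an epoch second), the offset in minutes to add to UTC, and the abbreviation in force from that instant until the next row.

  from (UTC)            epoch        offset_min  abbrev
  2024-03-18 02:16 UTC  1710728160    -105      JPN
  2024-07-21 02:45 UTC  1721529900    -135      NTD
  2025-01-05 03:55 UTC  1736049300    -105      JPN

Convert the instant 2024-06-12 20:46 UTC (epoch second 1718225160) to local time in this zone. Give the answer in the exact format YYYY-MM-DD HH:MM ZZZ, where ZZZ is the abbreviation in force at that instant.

2024-06-12 19:01 JPN

Query: 2024-06-12 20:46 UTC
Rule 1/3 (JPN, -01:45): 2024-03-18 02:16 UTC ≤ query < 2024-07-21 02:45 UTC
20·60 + 46 - 105 = 1141 min
1141 = 0·1440 + 1141; 1141 = 19·60 + 1 → 19:01, same day
→ 2024-06-12 19:01 JPN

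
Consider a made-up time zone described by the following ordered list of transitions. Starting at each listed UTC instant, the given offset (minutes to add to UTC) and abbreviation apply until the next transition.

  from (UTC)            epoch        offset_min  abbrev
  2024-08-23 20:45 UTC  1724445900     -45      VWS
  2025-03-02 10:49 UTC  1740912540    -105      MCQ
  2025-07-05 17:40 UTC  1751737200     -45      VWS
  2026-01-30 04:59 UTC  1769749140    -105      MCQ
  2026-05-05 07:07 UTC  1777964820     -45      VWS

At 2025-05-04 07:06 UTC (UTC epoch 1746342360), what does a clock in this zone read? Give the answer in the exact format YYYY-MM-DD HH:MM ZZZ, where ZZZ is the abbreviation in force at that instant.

Query: 2025-05-04 07:06 UTC
Rule 2/5 (MCQ, -01:45): 2025-03-02 10:49 UTC ≤ query < 2025-07-05 17:40 UTC
7·60 + 6 - 105 = 321 min
321 = 0·1440 + 321; 321 = 5·60 + 21 → 05:21, same day
→ 2025-05-04 05:21 MCQ

2025-05-04 05:21 MCQ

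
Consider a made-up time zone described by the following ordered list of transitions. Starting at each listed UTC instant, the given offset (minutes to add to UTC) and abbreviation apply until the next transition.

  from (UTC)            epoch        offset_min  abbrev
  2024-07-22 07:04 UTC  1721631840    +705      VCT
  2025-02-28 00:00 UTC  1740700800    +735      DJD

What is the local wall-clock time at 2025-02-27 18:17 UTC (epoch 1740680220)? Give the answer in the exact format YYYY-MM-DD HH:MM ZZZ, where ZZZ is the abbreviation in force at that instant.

Query: 2025-02-27 18:17 UTC
Rule 1/2 (VCT, +11:45): 2024-07-22 07:04 UTC ≤ query < 2025-02-28 00:00 UTC
18·60 + 17 + 705 = 1802 min
1802 = 1·1440 + 362; 362 = 6·60 + 2 → 06:02, 2025-02-27 + 1 day = 2025-02-28
→ 2025-02-28 06:02 VCT

2025-02-28 06:02 VCT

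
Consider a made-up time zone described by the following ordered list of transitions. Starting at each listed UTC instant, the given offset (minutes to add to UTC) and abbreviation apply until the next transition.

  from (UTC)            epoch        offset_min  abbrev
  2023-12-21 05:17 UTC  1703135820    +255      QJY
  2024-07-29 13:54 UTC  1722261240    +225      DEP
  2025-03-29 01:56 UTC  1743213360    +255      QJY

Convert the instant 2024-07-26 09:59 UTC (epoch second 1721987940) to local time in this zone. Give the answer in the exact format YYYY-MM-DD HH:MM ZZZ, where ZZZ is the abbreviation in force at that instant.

Query: 2024-07-26 09:59 UTC
Rule 1/3 (QJY, +04:15): 2023-12-21 05:17 UTC ≤ query < 2024-07-29 13:54 UTC
9·60 + 59 + 255 = 854 min
854 = 0·1440 + 854; 854 = 14·60 + 14 → 14:14, same day
→ 2024-07-26 14:14 QJY

2024-07-26 14:14 QJY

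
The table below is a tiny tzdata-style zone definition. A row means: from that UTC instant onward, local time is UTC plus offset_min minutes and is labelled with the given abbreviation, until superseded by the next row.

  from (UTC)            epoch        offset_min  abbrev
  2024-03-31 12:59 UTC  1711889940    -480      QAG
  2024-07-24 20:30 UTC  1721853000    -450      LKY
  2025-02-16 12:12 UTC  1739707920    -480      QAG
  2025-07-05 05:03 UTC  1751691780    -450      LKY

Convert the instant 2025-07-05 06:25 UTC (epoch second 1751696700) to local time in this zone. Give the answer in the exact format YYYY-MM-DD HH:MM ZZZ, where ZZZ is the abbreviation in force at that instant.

Query: 2025-07-05 06:25 UTC
Rule 4/4 (LKY, -07:30): 2025-07-05 05:03 UTC ≤ query < +∞
6·60 + 25 - 450 = -65 min
-65 = -1·1440 + 1375; 1375 = 22·60 + 55 → 22:55, 2025-07-05 - 1 day = 2025-07-04
→ 2025-07-04 22:55 LKY

2025-07-04 22:55 LKY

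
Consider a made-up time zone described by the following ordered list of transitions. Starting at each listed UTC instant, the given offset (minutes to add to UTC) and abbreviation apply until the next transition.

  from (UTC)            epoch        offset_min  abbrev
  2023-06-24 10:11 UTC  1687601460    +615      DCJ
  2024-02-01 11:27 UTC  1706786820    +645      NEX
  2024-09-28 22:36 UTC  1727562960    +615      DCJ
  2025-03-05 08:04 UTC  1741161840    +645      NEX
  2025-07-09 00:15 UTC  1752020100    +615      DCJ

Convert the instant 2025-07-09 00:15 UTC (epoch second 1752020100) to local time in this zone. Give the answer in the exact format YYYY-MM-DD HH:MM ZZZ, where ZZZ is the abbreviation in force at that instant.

Query: 2025-07-09 00:15 UTC
Rule 5/5 (DCJ, +10:15): 2025-07-09 00:15 UTC ≤ query < +∞
0·60 + 15 + 615 = 630 min
630 = 0·1440 + 630; 630 = 10·60 + 30 → 10:30, same day
→ 2025-07-09 10:30 DCJ

2025-07-09 10:30 DCJ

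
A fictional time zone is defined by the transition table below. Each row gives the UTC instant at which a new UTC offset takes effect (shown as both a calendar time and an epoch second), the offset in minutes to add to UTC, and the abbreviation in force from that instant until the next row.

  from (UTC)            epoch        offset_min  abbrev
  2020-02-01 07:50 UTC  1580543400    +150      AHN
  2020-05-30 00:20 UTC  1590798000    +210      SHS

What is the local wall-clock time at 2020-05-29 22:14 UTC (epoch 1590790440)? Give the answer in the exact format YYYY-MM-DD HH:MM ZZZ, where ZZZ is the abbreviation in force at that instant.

2020-05-30 00:44 AHN

Query: 2020-05-29 22:14 UTC
Rule 1/2 (AHN, +02:30): 2020-02-01 07:50 UTC ≤ query < 2020-05-30 00:20 UTC
22·60 + 14 + 150 = 1484 min
1484 = 1·1440 + 44; 44 = 0·60 + 44 → 00:44, 2020-05-29 + 1 day = 2020-05-30
→ 2020-05-30 00:44 AHN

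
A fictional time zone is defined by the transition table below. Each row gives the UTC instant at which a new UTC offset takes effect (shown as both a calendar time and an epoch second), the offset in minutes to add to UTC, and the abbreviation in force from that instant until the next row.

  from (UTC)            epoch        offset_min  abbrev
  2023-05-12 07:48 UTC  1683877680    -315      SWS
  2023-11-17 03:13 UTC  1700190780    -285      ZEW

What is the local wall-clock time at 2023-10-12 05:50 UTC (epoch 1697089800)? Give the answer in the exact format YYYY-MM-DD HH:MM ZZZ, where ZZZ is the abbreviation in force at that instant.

2023-10-12 00:35 SWS

Query: 2023-10-12 05:50 UTC
Rule 1/2 (SWS, -05:15): 2023-05-12 07:48 UTC ≤ query < 2023-11-17 03:13 UTC
5·60 + 50 - 315 = 35 min
35 = 0·1440 + 35; 35 = 0·60 + 35 → 00:35, same day
→ 2023-10-12 00:35 SWS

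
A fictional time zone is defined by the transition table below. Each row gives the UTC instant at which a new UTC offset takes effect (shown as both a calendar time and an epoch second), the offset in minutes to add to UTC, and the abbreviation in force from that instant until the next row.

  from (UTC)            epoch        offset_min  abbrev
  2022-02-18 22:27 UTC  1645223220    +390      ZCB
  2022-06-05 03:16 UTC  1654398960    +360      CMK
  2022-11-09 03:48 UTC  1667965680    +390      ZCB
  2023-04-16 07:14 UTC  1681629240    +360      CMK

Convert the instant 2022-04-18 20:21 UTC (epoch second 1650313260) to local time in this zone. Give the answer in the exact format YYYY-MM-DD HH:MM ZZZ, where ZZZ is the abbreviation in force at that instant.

2022-04-19 02:51 ZCB

Query: 2022-04-18 20:21 UTC
Rule 1/4 (ZCB, +06:30): 2022-02-18 22:27 UTC ≤ query < 2022-06-05 03:16 UTC
20·60 + 21 + 390 = 1611 min
1611 = 1·1440 + 171; 171 = 2·60 + 51 → 02:51, 2022-04-18 + 1 day = 2022-04-19
→ 2022-04-19 02:51 ZCB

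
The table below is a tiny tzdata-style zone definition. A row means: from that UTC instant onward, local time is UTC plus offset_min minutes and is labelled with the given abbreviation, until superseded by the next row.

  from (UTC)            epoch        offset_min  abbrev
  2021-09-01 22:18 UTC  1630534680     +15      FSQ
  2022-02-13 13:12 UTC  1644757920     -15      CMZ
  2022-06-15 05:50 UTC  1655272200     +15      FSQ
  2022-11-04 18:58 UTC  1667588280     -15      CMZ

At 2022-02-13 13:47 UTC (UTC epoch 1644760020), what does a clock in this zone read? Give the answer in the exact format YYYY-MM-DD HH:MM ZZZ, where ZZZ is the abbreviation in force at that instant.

Query: 2022-02-13 13:47 UTC
Rule 2/4 (CMZ, -00:15): 2022-02-13 13:12 UTC ≤ query < 2022-06-15 05:50 UTC
13·60 + 47 - 15 = 812 min
812 = 0·1440 + 812; 812 = 13·60 + 32 → 13:32, same day
→ 2022-02-13 13:32 CMZ

2022-02-13 13:32 CMZ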